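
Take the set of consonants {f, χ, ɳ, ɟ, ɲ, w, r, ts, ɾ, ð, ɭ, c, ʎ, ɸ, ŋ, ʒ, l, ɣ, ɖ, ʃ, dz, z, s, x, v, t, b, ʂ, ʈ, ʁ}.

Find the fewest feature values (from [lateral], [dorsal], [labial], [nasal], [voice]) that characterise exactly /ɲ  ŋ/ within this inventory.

[+nasal, +dorsal]

/ɲ, ŋ/ are all [+nasal], [+dorsal], and no other segment in the inventory matches both values. Dropping any one of them over-generates: [+dorsal] alone would also admit /χ, ɟ, w, c, …/; [+nasal] alone would also admit /ɳ/. No other single listed feature picks out exactly this set either, so fewer than two features will not do.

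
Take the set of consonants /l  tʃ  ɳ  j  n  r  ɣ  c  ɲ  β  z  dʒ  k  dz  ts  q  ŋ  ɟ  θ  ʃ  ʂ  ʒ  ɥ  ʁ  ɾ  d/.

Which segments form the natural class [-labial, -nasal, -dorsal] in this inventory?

l, tʃ, r, z, dʒ, dz, ts, θ, ʃ, ʂ, ʒ, ɾ, d

Eliminate segments failing any feature: /ɳ, n, ɲ, ŋ/ are [+nasal]; /j, ɣ, c, k, q, ɟ, ʁ/ are [+dorsal]; /β, ɥ/ are [+labial]. The remaining /l, tʃ, r, z, dʒ, dz, ts, θ, ʃ, ʂ, ʒ, ɾ, d/ satisfy [-labial], [-nasal], [-dorsal].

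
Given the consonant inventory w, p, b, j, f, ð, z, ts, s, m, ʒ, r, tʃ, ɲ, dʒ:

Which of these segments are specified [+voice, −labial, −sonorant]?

ð, z, ʒ, dʒ

Among the inventory, the [+voice] segments are /w, b, j, ð, z, m, ʒ, r, ɲ, dʒ/.
Then [−labial] gives /j, ð, z, ʒ, r, ɲ, dʒ/.
Among these, [−sonorant] leaves /ð, z, ʒ, dʒ/.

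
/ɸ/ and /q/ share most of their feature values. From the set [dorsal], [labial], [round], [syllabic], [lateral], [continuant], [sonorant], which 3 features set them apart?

/ɸ/ (voiceless bilabial fricative) and /q/ (voiceless uvular stop) agree on [−round], [−syllabic], [−lateral], [−sonorant]. They differ on [continuant] (/ɸ/ [+], /q/ [−]), [labial] (/ɸ/ [+], /q/ [−]), [dorsal] (/ɸ/ [−], /q/ [+]).

[continuant], [labial], [dorsal]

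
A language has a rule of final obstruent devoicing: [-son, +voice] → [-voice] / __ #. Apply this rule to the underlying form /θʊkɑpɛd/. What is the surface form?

Only the final segment /d/ is both word-final and matches the structural description. It is a voiced alveolar stop, so [-son, +voice] holds; changing it to [-voice] with all other features held fixed yields /t/ (voiceless alveolar stop). No other segment meets both the structural description and the environment, so the output is [θʊkɑpɛt].

[θʊkɑpɛt]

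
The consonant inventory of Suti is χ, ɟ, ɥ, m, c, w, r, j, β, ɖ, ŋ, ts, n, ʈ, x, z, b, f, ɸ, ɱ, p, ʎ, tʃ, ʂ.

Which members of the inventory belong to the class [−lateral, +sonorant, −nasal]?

ɥ, w, r, j

Checking each segment against [−lateral], [+sonorant], [−nasal]: /ɥ/ (labial-palatal glide), /w/ (labial-velar glide), /r/ (alveolar trill), /j/ (palatal glide) satisfy every feature; every other segment in the inventory fails at least one.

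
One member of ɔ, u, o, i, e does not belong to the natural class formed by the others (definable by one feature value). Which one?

ɔ

/u, o, e, i/ are all [+tense], but /ɔ/ (mid back rounded lax vowel) is [−tense]. No other single segment can be removed to leave a set sharing one feature value that the removed segment lacks, so /ɔ/ is the odd one out.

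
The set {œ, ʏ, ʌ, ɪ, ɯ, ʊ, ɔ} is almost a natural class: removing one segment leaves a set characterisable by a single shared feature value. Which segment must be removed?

ɯ

The remaining segments after removing /ɯ/ share [−tense]; /ɯ/ (high back unrounded vowel) is [+tense]. For every other candidate removal, the leftover set fails to share any single feature value that the removed segment lacks.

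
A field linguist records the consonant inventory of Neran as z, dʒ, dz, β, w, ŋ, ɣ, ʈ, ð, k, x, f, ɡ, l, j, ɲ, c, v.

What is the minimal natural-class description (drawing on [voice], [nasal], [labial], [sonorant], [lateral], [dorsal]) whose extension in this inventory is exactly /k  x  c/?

[−voice, +dorsal]

The class [−voice], [+dorsal] has exactly /k, x, c/ as its extension in this inventory. No smaller conjunction from the listed features achieves this: [+dorsal] alone would also admit /w, ŋ, ɣ, ɡ, …/; [−voice] alone would also admit /ʈ, f/; and checking the remaining single features turns up none with this extension.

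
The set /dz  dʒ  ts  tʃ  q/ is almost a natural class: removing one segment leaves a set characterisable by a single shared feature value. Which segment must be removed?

[delayed release] (equivalently [strident], [coronal], [dorsal]) groups all but one: /ts, dz, tʃ, dʒ/ share [+delayed release] while /q/ (voiceless uvular stop) alone is [-delayed release]. Removing any other segment would not leave a single-feature class that excludes it.

q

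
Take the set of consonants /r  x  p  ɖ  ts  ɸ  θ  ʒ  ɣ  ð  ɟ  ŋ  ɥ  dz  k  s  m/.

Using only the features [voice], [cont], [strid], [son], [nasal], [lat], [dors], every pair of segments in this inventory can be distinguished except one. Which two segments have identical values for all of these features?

On the given features, /θ/ and /ɸ/ have an identical profile: [-voice], [+continuant], [-strident], [-sonorant], [-nasal], [-lateral], [-dorsal]. No other two segments in the inventory coincide on all 7 features. (They do differ in [labial] and [coronal], which are not among the given features.)

θ, ɸ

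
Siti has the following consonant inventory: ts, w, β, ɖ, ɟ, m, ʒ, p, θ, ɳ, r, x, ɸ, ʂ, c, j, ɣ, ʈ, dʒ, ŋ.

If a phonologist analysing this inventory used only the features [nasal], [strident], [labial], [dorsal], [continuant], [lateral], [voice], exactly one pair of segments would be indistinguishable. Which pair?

j, ɣ

/j/ (palatal glide) and /ɣ/ (voiced velar fricative) are both [−nasal], [−strident], [−labial], [+dorsal], [+continuant], [−lateral], [+voice], so none of the listed features separates them. (They do differ in [sonorant] and [back], which are not among the given features.) Every other pair in the inventory differs on at least one listed feature.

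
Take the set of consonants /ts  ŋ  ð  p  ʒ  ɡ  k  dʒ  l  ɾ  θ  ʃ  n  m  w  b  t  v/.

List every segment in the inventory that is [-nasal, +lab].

p, w, b, v

Eliminate segments failing any feature: /ts, ð, ʒ, ɡ, k, dʒ, l, ɾ, θ, ʃ, t/ are [-labial]; /ŋ, n, m/ are [+nasal]. The remaining /p, w, b, v/ satisfy [-nasal], [+labial].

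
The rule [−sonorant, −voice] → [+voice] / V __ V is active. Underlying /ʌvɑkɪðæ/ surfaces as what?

The only segment in the rule's environment that also matches [−sonorant, −voice] is /k/. Applying [+voice] turns the voiceless velar stop into /ɡ/ (voiced velar stop), giving [ʌvɑɡɪðæ].

[ʌvɑɡɪðæ]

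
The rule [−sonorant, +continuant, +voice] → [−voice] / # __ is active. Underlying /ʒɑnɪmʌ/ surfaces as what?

[ʃɑnɪmʌ]

The only segment in the rule's environment that also matches [−sonorant, +continuant, +voice] is /ʒ/. Applying [−voice] turns the voiced postalveolar fricative into /ʃ/ (voiceless postalveolar fricative), giving [ʃɑnɪmʌ].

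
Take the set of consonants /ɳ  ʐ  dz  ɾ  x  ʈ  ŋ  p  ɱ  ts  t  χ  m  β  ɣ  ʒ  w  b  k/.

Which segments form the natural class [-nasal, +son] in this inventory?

Among the inventory, the [-nasal] segments are /ʐ, dz, ɾ, x, ʈ, p, ts, t, χ, β, ɣ, ʒ, w, b, k/.
Of those, [+sonorant] leaves /ɾ, w/.

ɾ, w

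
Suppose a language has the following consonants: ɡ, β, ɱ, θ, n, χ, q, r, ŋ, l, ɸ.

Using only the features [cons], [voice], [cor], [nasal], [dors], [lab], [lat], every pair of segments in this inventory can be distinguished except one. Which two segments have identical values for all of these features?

q, χ

/q/ (voiceless uvular stop) and /χ/ (voiceless uvular fricative) are both [+consonantal], [−voice], [−coronal], [−nasal], [+dorsal], [−labial], [−lateral], so none of the listed features separates them. (They do differ in [continuant], which is not among the given features.) Every other pair in the inventory differs on at least one listed feature.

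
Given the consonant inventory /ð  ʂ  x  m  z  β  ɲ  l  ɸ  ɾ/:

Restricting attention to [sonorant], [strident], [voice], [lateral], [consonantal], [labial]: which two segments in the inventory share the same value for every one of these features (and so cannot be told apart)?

Both /ɾ/ and /ɲ/ are [+sonorant], [−strident], [+voice], [−lateral], [+consonantal], [−labial]. Since the list omits [nasal] and [dorsal] — which do distinguish the alveolar tap from the palatal nasal — this pair collapses; all other pairs remain distinct.

ɾ, ɲ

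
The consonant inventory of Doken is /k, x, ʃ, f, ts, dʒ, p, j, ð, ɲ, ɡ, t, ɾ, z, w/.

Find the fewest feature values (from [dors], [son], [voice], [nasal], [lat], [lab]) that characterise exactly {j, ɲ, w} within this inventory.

/j, ɲ, w/ are all [+sonorant], [+dorsal], and no other segment in the inventory matches both values. Dropping any one of them over-generates: [+dorsal] alone would also admit /k, x, ɡ/; [+sonorant] alone would also admit /ɾ/. No other single listed feature picks out exactly this set either, so fewer than two features will not do.

[+son, +dors]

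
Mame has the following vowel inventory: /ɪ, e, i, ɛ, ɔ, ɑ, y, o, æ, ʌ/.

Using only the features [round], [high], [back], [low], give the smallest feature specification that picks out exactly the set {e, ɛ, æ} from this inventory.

[−high, −back]

/e, ɛ, æ/ are all [−high], [−back], and no other segment in the inventory matches both values. Dropping any one of them over-generates: [−back] alone would also admit /ɪ, i, y/; [−high] alone would also admit /ɔ, ɑ, o, ʌ/. No other single listed feature picks out exactly this set either, so fewer than two features will not do.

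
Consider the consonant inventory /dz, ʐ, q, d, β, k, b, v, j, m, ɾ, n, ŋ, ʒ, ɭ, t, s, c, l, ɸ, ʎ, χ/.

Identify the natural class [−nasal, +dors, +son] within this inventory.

j, ʎ

Eliminate segments failing any feature: /dz, ʐ, d, β, b, v, ɾ, ʒ, ɭ, t, s, l, ɸ/ are [−dorsal]; /q, k, c, χ/ are [−sonorant]; /m, n, ŋ/ are [+nasal]. The remaining /j, ʎ/ satisfy [−nasal], [+dorsal], [+sonorant].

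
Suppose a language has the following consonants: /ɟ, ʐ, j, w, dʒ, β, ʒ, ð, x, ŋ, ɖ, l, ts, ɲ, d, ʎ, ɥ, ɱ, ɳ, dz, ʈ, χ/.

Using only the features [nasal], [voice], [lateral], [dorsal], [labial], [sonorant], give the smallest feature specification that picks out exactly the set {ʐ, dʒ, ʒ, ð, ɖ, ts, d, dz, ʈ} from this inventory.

[−sonorant, −labial, −dorsal]

The class [−sonorant], [−labial], [−dorsal] has exactly /ʐ, dʒ, ʒ, ð, ɖ, ts, d, dz, ʈ/ as its extension in this inventory. No smaller conjunction from the listed features achieves this: [−labial, −dorsal] alone would also admit /l, ɳ/; [−sonorant, −dorsal] alone would also admit /β/; [−sonorant, −labial] alone would also admit /ɟ, x, χ/; and checking the remaining two-feature bundles turns up none with this extension.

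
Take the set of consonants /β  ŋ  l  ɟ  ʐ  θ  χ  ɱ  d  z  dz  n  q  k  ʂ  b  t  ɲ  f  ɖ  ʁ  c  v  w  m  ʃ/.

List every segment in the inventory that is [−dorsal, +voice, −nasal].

β, l, ʐ, d, z, dz, b, ɖ, v

Eliminate segments failing any feature: /ŋ, ɟ, χ, q, k, ɲ, ʁ, c, w/ are [+dorsal]; /θ, ʂ, t, f, ʃ/ are [−voice]; /ɱ, n, m/ are [+nasal]. The remaining /β, l, ʐ, d, z, dz, b, ɖ, v/ satisfy [−dorsal], [+voice], [−nasal].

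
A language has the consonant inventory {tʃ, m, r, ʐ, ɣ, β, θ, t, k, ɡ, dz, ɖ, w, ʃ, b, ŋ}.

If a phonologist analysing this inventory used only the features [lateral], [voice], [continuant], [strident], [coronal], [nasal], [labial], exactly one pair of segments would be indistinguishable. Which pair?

Both /β/ and /w/ are [−lateral], [+voice], [+continuant], [−strident], [−coronal], [−nasal], [+labial]. Since the list omits [sonorant], [round] and [dorsal] — which do distinguish the voiced bilabial fricative from the labial-velar glide — this pair collapses; all other pairs remain distinct.

β, w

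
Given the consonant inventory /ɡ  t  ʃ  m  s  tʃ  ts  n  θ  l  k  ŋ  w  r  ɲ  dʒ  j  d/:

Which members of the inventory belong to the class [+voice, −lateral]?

Checking each segment against [+voice], [−lateral]: /ɡ/ (voiced velar stop), /m/ (bilabial nasal), /n/ (alveolar nasal), /ŋ/ (velar nasal), /w/ (labial-velar glide), /r/ (alveolar trill), among others, satisfy every feature; every other segment in the inventory fails at least one.

ɡ, m, n, ŋ, w, r, ɲ, dʒ, j, d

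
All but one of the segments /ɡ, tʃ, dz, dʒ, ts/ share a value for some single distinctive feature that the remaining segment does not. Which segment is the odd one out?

ɡ

The remaining segments after removing /ɡ/ share [+delayed release]; /ɡ/ (voiced velar stop) is [-delayed release]. For every other candidate removal, the leftover set fails to share any single feature value that the removed segment lacks.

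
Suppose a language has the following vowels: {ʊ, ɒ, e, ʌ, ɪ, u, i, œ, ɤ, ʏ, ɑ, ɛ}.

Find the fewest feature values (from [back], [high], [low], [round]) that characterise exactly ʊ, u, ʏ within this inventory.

The class [+high], [+round] has exactly /ʊ, u, ʏ/ as its extension in this inventory. No smaller conjunction from the listed features achieves this: [+round] alone would also admit /ɒ, œ/; [+high] alone would also admit /ɪ, i/; and checking the remaining single features turns up none with this extension.

[+high, +round]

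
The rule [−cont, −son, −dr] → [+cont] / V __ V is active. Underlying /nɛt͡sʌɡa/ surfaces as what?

[nɛt͡sʌɣa]

Only /ɡ/ occurs between two vowels (/ʌ/ __ /a/) and matches the structural description. It is a voiced velar stop, so [−cont, −son, −dr] holds; changing it to [+continuant] with all other features held fixed yields /ɣ/ (voiced velar fricative). No other segment meets both the structural description and the environment, so the output is [nɛt͡sʌɣa].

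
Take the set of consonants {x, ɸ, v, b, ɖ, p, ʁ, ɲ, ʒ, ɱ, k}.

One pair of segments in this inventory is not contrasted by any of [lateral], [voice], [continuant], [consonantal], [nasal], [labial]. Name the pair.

ʒ, ʁ

Both /ʒ/ and /ʁ/ are [-lateral], [+voice], [+continuant], [+consonantal], [-nasal], [-labial]. Since the list omits [coronal] and [dorsal] — which do distinguish the voiced postalveolar fricative from the voiced uvular fricative — this pair collapses; all other pairs remain distinct.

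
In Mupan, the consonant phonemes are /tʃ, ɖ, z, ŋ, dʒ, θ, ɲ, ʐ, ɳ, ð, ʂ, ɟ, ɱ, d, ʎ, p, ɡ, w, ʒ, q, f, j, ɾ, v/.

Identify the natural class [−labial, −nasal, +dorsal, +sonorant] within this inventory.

ʎ, j

Checking each segment against [−labial], [−nasal], [+dorsal], [+sonorant]: /ʎ/ (palatal lateral approximant), /j/ (palatal glide) satisfy every feature; every other segment in the inventory fails at least one.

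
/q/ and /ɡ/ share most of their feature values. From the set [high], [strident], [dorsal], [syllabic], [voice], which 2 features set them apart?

[voice], [high]

/q/ (voiceless uvular stop) and /ɡ/ (voiced velar stop) agree on [−strident], [+dorsal], [−syllabic]. They differ on [voice] (/q/ [−], /ɡ/ [+]), [high] (/q/ [−], /ɡ/ [+]).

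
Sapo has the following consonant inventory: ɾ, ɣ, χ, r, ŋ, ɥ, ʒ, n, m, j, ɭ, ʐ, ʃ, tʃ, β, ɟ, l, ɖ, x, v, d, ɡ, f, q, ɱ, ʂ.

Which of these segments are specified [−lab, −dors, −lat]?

ɾ, r, ʒ, n, ʐ, ʃ, tʃ, ɖ, d, ʂ

Eliminate segments failing any feature: /ɣ, χ, ŋ, j, ɟ, x, ɡ, q/ are [+dorsal]; /ɥ, m, β, v, f, ɱ/ are [+labial]; /ɭ, l/ are [+lateral]. The remaining /ɾ, r, ʒ, n, ʐ, ʃ, tʃ, ɖ, d, ʂ/ satisfy [−labial], [−dorsal], [−lateral].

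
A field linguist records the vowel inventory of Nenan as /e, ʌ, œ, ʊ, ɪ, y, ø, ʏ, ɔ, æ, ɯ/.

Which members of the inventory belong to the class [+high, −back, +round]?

Eliminate segments failing any feature: /e, ʌ, œ, ø, ɔ, æ/ are [−high]; /ʊ, ɯ/ are [+back]; /ɪ/ is [−round]. The remaining /y, ʏ/ satisfy [+high], [−back], [+round].

y, ʏ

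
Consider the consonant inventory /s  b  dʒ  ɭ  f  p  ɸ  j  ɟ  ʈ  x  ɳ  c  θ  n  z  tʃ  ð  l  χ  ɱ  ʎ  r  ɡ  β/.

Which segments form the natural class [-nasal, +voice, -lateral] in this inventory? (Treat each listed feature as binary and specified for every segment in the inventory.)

b, dʒ, j, ɟ, z, ð, r, ɡ, β

Checking each segment against [-nasal], [+voice], [-lateral]: /b/ (voiced bilabial stop), /dʒ/ (voiced postalveolar affricate), /j/ (palatal glide), /ɟ/ (voiced palatal stop), /z/ (voiced alveolar fricative), /ð/ (voiced dental fricative), among others, satisfy every feature; every other segment in the inventory fails at least one.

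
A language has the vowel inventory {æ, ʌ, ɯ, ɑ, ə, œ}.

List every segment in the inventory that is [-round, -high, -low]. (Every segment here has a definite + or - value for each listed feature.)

ʌ, ə

Eliminate segments failing any feature: /æ, ɑ/ are [+low]; /ɯ/ is [+high]; /œ/ is [+round]. The remaining /ʌ, ə/ satisfy [-round], [-high], [-low].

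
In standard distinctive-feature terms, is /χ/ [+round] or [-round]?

As the voiceless uvular fricative, /χ/ is [-round].

[-round]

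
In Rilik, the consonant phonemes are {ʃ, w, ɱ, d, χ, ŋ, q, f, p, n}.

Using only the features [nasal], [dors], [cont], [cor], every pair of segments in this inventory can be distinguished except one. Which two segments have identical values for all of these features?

On the given features, /χ/ and /w/ have an identical profile: [−nasal], [+dorsal], [+continuant], [−coronal]. No other two segments in the inventory coincide on all 4 features. (They do differ in [sonorant], [voice], [labial], [round] and [high], which are not among the given features.)

χ, w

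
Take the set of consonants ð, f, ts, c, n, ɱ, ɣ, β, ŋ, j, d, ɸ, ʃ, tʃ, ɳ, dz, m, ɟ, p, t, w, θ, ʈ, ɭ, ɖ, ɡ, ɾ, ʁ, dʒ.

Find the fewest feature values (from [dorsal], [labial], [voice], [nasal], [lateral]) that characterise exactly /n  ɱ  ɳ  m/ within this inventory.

[+nasal, −dorsal]

Every target segment is [+nasal], [−dorsal]; each remaining inventory member fails at least one of these. Each conjunct is needed — [−dorsal] alone would also admit /ð, f, ts, β, …/; [+nasal] alone would also admit /ŋ/ — and no other single listed feature has exactly this extension, so two is the minimum.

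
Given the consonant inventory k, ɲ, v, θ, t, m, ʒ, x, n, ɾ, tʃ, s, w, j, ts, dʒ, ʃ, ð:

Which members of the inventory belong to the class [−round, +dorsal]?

k, ɲ, x, j

Eliminate segments failing any feature: /v, θ, t, m, ʒ, n, ɾ, tʃ, s, ts, dʒ, ʃ, ð/ are [−dorsal]; /w/ is [+round]. The remaining /k, ɲ, x, j/ satisfy [−round], [+dorsal].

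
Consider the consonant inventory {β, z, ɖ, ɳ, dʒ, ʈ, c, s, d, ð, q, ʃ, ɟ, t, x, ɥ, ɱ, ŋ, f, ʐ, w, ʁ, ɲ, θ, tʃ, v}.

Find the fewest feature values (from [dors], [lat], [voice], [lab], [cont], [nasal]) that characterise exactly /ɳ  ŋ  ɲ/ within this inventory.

Every target segment is [+nasal], [−labial]; each remaining inventory member fails at least one of these. Each conjunct is needed — [−labial] alone would also admit /z, ɖ, dʒ, ʈ, …/; [+nasal] alone would also admit /ɱ/ — and no other single listed feature has exactly this extension, so two is the minimum.

[+nasal, −lab]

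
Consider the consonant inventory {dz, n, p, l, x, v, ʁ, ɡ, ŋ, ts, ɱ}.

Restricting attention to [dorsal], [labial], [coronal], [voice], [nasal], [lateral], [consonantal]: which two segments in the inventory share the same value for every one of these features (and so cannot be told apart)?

On the given features, /ʁ/ and /ɡ/ have an identical profile: [+dorsal], [-labial], [-coronal], [+voice], [-nasal], [-lateral], [+consonantal]. No other two segments in the inventory coincide on all 7 features. (They do differ in [continuant] and [high], which are not among the given features.)

ʁ, ɡ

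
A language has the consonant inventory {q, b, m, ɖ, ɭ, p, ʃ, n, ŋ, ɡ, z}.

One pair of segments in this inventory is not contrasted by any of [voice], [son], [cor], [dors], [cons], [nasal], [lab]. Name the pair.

ɖ, z

/ɖ/ (voiced retroflex stop) and /z/ (voiced alveolar fricative) are both [+voice], [−sonorant], [+coronal], [−dorsal], [+consonantal], [−nasal], [−labial], so none of the listed features separates them. (They do differ in [continuant], [strident] and [anterior], which are not among the given features.) Every other pair in the inventory differs on at least one listed feature.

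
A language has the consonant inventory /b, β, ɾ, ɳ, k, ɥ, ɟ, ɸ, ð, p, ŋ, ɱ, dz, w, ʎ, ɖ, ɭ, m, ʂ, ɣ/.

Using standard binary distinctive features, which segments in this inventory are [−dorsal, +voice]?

b, β, ɾ, ɳ, ð, ɱ, dz, ɖ, ɭ, m

Checking each segment against [−dorsal], [+voice]: /b/ (voiced bilabial stop), /β/ (voiced bilabial fricative), /ɾ/ (alveolar tap), /ɳ/ (retroflex nasal), /ð/ (voiced dental fricative), /ɱ/ (labiodental nasal), among others, satisfy every feature; every other segment in the inventory fails at least one.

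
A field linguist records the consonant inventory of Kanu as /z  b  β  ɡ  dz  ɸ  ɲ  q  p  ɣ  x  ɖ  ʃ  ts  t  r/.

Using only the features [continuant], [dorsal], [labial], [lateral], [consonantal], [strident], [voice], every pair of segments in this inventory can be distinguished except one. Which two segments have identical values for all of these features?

ɲ, ɡ

Both /ɲ/ and /ɡ/ are [−continuant], [+dorsal], [−labial], [−lateral], [+consonantal], [−strident], [+voice]. Since the list omits [sonorant], [nasal] and [back] — which do distinguish the palatal nasal from the voiced velar stop — this pair collapses; all other pairs remain distinct.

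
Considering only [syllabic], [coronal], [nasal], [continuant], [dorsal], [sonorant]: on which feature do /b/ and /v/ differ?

/b/ (voiced bilabial stop) and /v/ (voiced labiodental fricative) agree on [-syllabic], [-coronal], [-nasal], [-dorsal], [-sonorant]. They differ on [continuant] (/b/ [-], /v/ [+]).

[continuant]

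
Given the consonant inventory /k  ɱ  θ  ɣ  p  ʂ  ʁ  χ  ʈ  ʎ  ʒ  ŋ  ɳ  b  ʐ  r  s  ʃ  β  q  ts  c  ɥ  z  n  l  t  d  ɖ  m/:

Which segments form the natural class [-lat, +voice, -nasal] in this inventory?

ɣ, ʁ, ʒ, b, ʐ, r, β, ɥ, z, d, ɖ

Eliminate segments failing any feature: /k, θ, p, ʂ, χ, ʈ, s, ʃ, q, ts, c, t/ are [-voice]; /ɱ, ŋ, ɳ, n, m/ are [+nasal]; /ʎ, l/ are [+lateral]. The remaining /ɣ, ʁ, ʒ, b, ʐ, r, β, ɥ, z, d, ɖ/ satisfy [-lateral], [+voice], [-nasal].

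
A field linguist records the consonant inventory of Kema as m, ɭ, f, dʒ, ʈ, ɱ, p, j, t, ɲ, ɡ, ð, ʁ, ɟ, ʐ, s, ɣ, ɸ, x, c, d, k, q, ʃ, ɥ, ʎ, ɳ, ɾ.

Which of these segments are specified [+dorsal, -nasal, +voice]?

j, ɡ, ʁ, ɟ, ɣ, ɥ, ʎ

Checking each segment against [+dorsal], [-nasal], [+voice]: /j/ (palatal glide), /ɡ/ (voiced velar stop), /ʁ/ (voiced uvular fricative), /ɟ/ (voiced palatal stop), /ɣ/ (voiced velar fricative), /ɥ/ (labial-palatal glide), among others, satisfy every feature; every other segment in the inventory fails at least one.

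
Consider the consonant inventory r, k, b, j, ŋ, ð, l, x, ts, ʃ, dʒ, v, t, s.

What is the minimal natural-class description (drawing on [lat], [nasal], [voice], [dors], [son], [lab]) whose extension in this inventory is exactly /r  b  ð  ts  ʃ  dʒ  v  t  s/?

[−lat, −dors]

The class [−lateral], [−dorsal] has exactly /r, b, ð, ts, ʃ, dʒ, v, t, s/ as its extension in this inventory. No smaller conjunction from the listed features achieves this: [−dorsal] alone would also admit /l/; [−lateral] alone would also admit /k, j, ŋ, x/; and checking the remaining single features turns up none with this extension.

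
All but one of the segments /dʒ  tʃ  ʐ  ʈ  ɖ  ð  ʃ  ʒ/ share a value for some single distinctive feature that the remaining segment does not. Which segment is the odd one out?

ð

The remaining segments after removing /ð/ share [-anterior]; /ð/ (voiced dental fricative) is [+anterior]. For every other candidate removal, the leftover set fails to share any single feature value that the removed segment lacks.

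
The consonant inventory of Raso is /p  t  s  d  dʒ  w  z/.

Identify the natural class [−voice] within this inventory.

p, t, s

The [−voice] segments here are /p, t, s/; the remaining /d, dʒ, w, z/ are [+voice].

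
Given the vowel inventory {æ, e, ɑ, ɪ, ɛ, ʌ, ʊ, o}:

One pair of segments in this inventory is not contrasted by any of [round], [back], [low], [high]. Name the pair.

Both /ɛ/ and /e/ are [-round], [-back], [-low], [-high]. Since the list omits [tense] — which does distinguish the mid front unrounded lax vowel from the mid front unrounded tense vowel — this pair collapses; all other pairs remain distinct.

ɛ, e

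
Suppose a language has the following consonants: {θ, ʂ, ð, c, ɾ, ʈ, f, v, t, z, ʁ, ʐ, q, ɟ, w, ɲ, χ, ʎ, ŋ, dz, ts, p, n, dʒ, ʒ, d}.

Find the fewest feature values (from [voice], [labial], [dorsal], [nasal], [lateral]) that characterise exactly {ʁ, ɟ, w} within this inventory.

[+voice, -nasal, -lateral, +dorsal]

/ʁ, ɟ, w/ are all [+voice], [-nasal], [-lateral], [+dorsal], and no other segment in the inventory matches all four values. Dropping any one of them over-generates: [-nasal, -lateral, +dorsal] alone would also admit /c, q, χ/; [+voice, -lateral, +dorsal] alone would also admit /ɲ, ŋ/; [+voice, -nasal, +dorsal] alone would also admit /ʎ/; [+voice, -nasal, -lateral] alone would also admit /ð, ɾ, v, z, …/. No other combination of three listed features picks out exactly this set either, so fewer than four features will not do.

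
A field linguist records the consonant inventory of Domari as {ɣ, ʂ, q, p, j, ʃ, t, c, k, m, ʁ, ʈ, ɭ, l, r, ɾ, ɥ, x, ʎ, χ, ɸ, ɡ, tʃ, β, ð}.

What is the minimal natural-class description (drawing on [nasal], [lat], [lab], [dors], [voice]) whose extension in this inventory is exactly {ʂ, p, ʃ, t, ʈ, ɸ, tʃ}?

Every target segment is [−voice], [−dorsal]; each remaining inventory member fails at least one of these. Each conjunct is needed — [−dorsal] alone would also admit /m, ɭ, l, r, …/; [−voice] alone would also admit /q, c, k, x, …/ — and no other single listed feature has exactly this extension, so two is the minimum.

[−voice, −dors]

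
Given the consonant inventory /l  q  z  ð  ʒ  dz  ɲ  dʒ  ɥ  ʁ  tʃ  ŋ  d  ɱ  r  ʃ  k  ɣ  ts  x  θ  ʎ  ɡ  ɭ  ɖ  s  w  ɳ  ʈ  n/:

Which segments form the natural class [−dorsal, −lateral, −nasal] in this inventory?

Checking each segment against [−dorsal], [−lateral], [−nasal]: /z/ (voiced alveolar fricative), /ð/ (voiced dental fricative), /ʒ/ (voiced postalveolar fricative), /dz/ (voiced alveolar affricate), /dʒ/ (voiced postalveolar affricate), /tʃ/ (voiceless postalveolar affricate), among others, satisfy every feature; every other segment in the inventory fails at least one.

z, ð, ʒ, dz, dʒ, tʃ, d, r, ʃ, ts, θ, ɖ, s, ʈ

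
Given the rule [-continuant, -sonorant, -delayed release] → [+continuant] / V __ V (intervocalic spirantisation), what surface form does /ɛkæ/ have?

[ɛxæ]

The only segment in the rule's environment that also matches [-continuant, -sonorant, -delayed release] is /k/. Applying [+continuant] turns the voiceless velar stop into /x/ (voiceless velar fricative), giving [ɛxæ].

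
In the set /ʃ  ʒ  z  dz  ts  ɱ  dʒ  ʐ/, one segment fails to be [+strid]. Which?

ɱ

Every segment except /ɱ/ is [+strident]. /ɱ/ (labiodental nasal) is [−strident], so it is the exception.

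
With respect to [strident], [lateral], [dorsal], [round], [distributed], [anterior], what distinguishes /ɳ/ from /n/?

[anterior]

/ɳ/ is the retroflex nasal and /n/ is the alveolar nasal. Both are [−strident], [−lateral], [−dorsal], [−round], [−distributed]. /ɳ/ is [−anterior] while /n/ is [+anterior], so the distinguishing feature is [anterior].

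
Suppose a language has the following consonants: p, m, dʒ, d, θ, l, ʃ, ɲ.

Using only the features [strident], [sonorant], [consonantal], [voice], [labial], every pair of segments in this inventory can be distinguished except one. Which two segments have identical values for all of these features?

l, ɲ

Both /l/ and /ɲ/ are [−strident], [+sonorant], [+consonantal], [+voice], [−labial]. Since the list omits [nasal], [lateral] and [dorsal] — which do distinguish the alveolar lateral approximant from the palatal nasal — this pair collapses; all other pairs remain distinct.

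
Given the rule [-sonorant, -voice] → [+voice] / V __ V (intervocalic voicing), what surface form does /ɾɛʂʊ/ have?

The only segment in the rule's environment that also matches [-sonorant, -voice] is /ʂ/. Applying [+voice] turns the voiceless retroflex fricative into /ʐ/ (voiced retroflex fricative), giving [ɾɛʐʊ].

[ɾɛʐʊ]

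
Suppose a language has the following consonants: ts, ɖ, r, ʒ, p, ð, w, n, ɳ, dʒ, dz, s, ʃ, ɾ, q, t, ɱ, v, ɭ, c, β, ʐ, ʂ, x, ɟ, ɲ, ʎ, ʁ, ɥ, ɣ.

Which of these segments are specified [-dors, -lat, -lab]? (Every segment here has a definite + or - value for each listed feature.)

Checking each segment against [-dorsal], [-lateral], [-labial]: /ts/ (voiceless alveolar affricate), /ɖ/ (voiced retroflex stop), /r/ (alveolar trill), /ʒ/ (voiced postalveolar fricative), /ð/ (voiced dental fricative), /n/ (alveolar nasal), among others, satisfy every feature; every other segment in the inventory fails at least one.

ts, ɖ, r, ʒ, ð, n, ɳ, dʒ, dz, s, ʃ, ɾ, t, ʐ, ʂ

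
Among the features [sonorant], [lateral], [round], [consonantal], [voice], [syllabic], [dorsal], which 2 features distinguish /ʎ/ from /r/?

[lateral], [dorsal]

The two segments share [+sonorant], [-round], [+consonantal], [+voice], [-syllabic]. The only features from the list on which they differ: /ʎ/ is [+lateral] while /r/ is [-lateral]; /ʎ/ is [+dorsal] while /r/ is [-dorsal].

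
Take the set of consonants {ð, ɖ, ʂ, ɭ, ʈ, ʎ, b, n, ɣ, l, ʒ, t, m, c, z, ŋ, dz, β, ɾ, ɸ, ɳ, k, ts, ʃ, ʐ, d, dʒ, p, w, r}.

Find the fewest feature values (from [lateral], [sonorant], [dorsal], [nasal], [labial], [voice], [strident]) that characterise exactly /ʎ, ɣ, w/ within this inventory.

Every target segment is [+voice], [−nasal], [+dorsal]; each remaining inventory member fails at least one of these. Each conjunct is needed — [−nasal, +dorsal] alone would also admit /c, k/; [+voice, +dorsal] alone would also admit /ŋ/; [+voice, −nasal] alone would also admit /ð, ɖ, ɭ, b, …/ — and no other combination of two listed features has exactly this extension, so three is the minimum.

[+voice, −nasal, +dorsal]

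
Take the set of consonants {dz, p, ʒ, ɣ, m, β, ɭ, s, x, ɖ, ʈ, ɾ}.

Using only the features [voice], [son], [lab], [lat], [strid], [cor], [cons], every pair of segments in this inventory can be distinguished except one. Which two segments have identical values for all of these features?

/dz/ (voiced alveolar affricate) and /ʒ/ (voiced postalveolar fricative) are both [+voice], [−sonorant], [−labial], [−lateral], [+strident], [+coronal], [+consonantal], so none of the listed features separates them. (They do differ in [continuant], [anterior] and [distributed], which are not among the given features.) Every other pair in the inventory differs on at least one listed feature.

dz, ʒ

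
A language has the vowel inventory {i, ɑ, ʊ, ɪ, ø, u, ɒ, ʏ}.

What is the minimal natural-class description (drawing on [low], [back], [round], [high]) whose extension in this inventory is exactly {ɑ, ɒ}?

[+low]

The target set is precisely the extension of [+low] in this inventory.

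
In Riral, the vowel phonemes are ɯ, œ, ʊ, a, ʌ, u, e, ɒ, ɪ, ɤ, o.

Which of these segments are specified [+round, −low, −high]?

œ, o

First, the [+round] segments are /œ, ʊ, u, ɒ, o/.
Then [−low] gives /œ, ʊ, u, o/.
Among these, [−high] leaves /œ, o/.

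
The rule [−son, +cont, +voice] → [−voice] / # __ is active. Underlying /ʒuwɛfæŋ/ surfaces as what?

/ʒ/ satisfies [−son, +cont, +voice] and sits in # __. The [−voice] counterpart of the voiced postalveolar fricative is /ʃ/. Other segments in /ʒuwɛfæŋ/ either fail the structural description or are not in the environment, so the surface form is [ʃuwɛfæŋ].

[ʃuwɛfæŋ]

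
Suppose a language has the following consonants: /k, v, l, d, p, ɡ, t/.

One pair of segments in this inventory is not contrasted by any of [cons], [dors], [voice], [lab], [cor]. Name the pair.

Both /l/ and /d/ are [+consonantal], [−dorsal], [+voice], [−labial], [+coronal]. Since the list omits [sonorant] and [lateral] — which do distinguish the alveolar lateral approximant from the voiced alveolar stop — this pair collapses; all other pairs remain distinct.

l, d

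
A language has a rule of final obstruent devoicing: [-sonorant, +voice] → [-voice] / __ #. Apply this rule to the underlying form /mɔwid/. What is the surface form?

/d/ satisfies [-sonorant, +voice] and sits in __ #. The [-voice] counterpart of the voiced alveolar stop is /t/. Other segments in /mɔwid/ either fail the structural description or are not in the environment, so the surface form is [mɔwit].

[mɔwit]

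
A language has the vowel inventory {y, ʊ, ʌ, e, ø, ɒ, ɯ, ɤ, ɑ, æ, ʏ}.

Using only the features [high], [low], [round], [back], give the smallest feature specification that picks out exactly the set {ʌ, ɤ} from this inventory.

The class [−high], [−low], [+back] has exactly /ʌ, ɤ/ as its extension in this inventory. No smaller conjunction from the listed features achieves this: [−low, +back] alone would also admit /ʊ, ɯ/; [−high, +back] alone would also admit /ɒ, ɑ/; [−high, −low] alone would also admit /e, ø/; and checking the remaining two-feature bundles turns up none with this extension.

[−high, −low, +back]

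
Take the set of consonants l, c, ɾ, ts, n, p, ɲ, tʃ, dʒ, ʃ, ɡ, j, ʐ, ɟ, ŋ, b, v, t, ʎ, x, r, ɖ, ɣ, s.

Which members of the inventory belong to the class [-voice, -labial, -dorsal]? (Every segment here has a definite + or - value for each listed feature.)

ts, tʃ, ʃ, t, s

Checking each segment against [-voice], [-labial], [-dorsal]: /ts/ (voiceless alveolar affricate), /tʃ/ (voiceless postalveolar affricate), /ʃ/ (voiceless postalveolar fricative), /t/ (voiceless alveolar stop), /s/ (voiceless alveolar fricative) satisfy every feature; every other segment in the inventory fails at least one.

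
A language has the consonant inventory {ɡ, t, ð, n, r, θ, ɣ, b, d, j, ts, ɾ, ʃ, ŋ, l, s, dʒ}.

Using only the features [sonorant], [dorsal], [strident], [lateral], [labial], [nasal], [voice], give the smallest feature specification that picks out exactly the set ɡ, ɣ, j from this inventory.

[-nasal, +dorsal]

Every target segment is [-nasal], [+dorsal]; each remaining inventory member fails at least one of these. Each conjunct is needed — [+dorsal] alone would also admit /ŋ/; [-nasal] alone would also admit /t, ð, r, θ, …/ — and no other single listed feature has exactly this extension, so two is the minimum.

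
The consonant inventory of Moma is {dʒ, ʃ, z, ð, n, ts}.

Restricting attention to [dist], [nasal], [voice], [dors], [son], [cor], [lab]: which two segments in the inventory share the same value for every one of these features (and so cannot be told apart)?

dʒ, ð

Both /dʒ/ and /ð/ are [+distributed], [−nasal], [+voice], [−dorsal], [−sonorant], [+coronal], [−labial]. Since the list omits [continuant], [strident] and [anterior] — which do distinguish the voiced postalveolar affricate from the voiced dental fricative — this pair collapses; all other pairs remain distinct.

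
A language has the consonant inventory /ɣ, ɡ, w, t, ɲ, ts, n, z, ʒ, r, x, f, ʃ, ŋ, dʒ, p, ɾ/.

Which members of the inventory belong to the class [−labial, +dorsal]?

ɣ, ɡ, ɲ, x, ŋ

Eliminate segments failing any feature: /w, f, p/ are [+labial]; /t, ts, n, z, ʒ, r, ʃ, dʒ, ɾ/ are [−dorsal]. The remaining /ɣ, ɡ, ɲ, x, ŋ/ satisfy [−labial], [+dorsal].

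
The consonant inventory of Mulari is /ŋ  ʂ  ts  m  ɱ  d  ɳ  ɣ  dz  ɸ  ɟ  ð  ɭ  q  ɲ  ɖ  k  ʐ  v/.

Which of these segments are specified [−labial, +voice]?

Checking each segment against [−labial], [+voice]: /ŋ/ (velar nasal), /d/ (voiced alveolar stop), /ɳ/ (retroflex nasal), /ɣ/ (voiced velar fricative), /dz/ (voiced alveolar affricate), /ɟ/ (voiced palatal stop), among others, satisfy every feature; every other segment in the inventory fails at least one.

ŋ, d, ɳ, ɣ, dz, ɟ, ð, ɭ, ɲ, ɖ, ʐ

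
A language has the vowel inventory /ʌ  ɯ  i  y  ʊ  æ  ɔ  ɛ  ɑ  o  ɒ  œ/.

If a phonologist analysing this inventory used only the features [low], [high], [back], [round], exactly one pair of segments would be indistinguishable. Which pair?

ɔ, o

On the given features, /ɔ/ and /o/ have an identical profile: [-low], [-high], [+back], [+round]. No other two segments in the inventory coincide on all 4 features. (They do differ in [tense], which is not among the given features.)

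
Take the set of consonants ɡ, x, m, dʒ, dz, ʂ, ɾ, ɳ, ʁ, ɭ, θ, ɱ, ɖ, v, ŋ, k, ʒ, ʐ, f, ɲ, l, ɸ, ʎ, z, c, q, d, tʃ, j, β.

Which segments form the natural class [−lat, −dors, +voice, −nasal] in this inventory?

dʒ, dz, ɾ, ɖ, v, ʒ, ʐ, z, d, β

Eliminate segments failing any feature: /ɡ, x, ʁ, ŋ, k, ɲ, c, q, j/ are [+dorsal]; /m, ɳ, ɱ/ are [+nasal]; /ʂ, θ, f, ɸ, tʃ/ are [−voice]; /ɭ, l, ʎ/ are [+lateral]. The remaining /dʒ, dz, ɾ, ɖ, v, ʒ, ʐ, z, d, β/ satisfy [−lateral], [−dorsal], [+voice], [−nasal].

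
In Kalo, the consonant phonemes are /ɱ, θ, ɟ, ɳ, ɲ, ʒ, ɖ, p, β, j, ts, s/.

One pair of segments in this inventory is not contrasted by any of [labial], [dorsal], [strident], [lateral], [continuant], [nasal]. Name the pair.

Both /ʒ/ and /s/ are [−labial], [−dorsal], [+strident], [−lateral], [+continuant], [−nasal]. Since the list omits [voice], [anterior] and [distributed] — which do distinguish the voiced postalveolar fricative from the voiceless alveolar fricative — this pair collapses; all other pairs remain distinct.

ʒ, s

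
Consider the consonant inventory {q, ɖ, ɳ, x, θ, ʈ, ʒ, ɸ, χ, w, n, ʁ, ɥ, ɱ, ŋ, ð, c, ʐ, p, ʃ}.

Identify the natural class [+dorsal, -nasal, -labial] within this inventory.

Among the inventory, the [+dorsal] segments are /q, x, χ, w, ʁ, ɥ, ŋ, c/.
Of those, [-nasal] gives /q, x, χ, w, ʁ, ɥ, c/.
Within that set, [-labial] leaves /q, x, χ, ʁ, c/.

q, x, χ, ʁ, c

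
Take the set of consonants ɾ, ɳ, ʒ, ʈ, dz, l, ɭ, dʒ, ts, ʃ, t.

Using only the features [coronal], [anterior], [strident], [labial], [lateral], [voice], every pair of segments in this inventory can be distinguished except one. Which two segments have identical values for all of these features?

/dʒ/ (voiced postalveolar affricate) and /ʒ/ (voiced postalveolar fricative) are both [+coronal], [−anterior], [+strident], [−labial], [−lateral], [+voice], so none of the listed features separates them. (They do differ in [continuant], which is not among the given features.) Every other pair in the inventory differs on at least one listed feature.

dʒ, ʒ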